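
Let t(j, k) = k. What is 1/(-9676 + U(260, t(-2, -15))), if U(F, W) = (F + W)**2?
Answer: 1/50349 ≈ 1.9861e-5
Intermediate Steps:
1/(-9676 + U(260, t(-2, -15))) = 1/(-9676 + (260 - 15)**2) = 1/(-9676 + 245**2) = 1/(-9676 + 60025) = 1/50349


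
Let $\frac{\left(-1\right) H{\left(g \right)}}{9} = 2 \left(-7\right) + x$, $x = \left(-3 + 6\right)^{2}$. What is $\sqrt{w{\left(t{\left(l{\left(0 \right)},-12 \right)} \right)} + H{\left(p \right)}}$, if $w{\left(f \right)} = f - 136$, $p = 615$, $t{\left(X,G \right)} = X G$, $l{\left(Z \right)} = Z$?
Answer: $i \sqrt{91} \approx 9.5394 i$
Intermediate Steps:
$t{\left(X,G \right)} = G X$
$x = 9$ ($x = 3^{2} = 9$)
$H{\left(g \right)} = 45$ ($H{\left(g \right)} = - 9 \left(2 \left(-7\right) + 9\right) = - 9 \left(-14 + 9\right) = \left(-9\right) \left(-5\right) = 45$)
$w{\left(f \right)} = -136 + f$
$\sqrt{w{\left(t{\left(l{\left(0 \right)},-12 \right)} \right)} + H{\left(p \right)}} = \sqrt{\left(-136 - 0\right) + 45} = \sqrt{\left(-136 + 0\right) + 45} = \sqrt{-136 + 45} = \sqrt{-91} = i \sqrt{91}$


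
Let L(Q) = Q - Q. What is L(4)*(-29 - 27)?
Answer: 0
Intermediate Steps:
L(Q) = 0
L(4)*(-29 - 27) = 0*(-29 - 27) = 0*(-56) = 0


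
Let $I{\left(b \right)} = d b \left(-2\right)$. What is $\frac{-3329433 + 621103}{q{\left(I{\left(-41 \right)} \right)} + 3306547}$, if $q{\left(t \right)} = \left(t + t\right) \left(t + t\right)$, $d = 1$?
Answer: $- \frac{2708330}{3333443} \approx -0.81247$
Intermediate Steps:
$I{\left(b \right)} = - 2 b$ ($I{\left(b \right)} = 1 b \left(-2\right) = b \left(-2\right) = - 2 b$)
$q{\left(t \right)} = 4 t^{2}$ ($q{\left(t \right)} = 2 t 2 t = 4 t^{2}$)
$\frac{-3329433 + 621103}{q{\left(I{\left(-41 \right)} \right)} + 3306547} = \frac{-3329433 + 621103}{4 \left(\left(-2\right) \left(-41\right)\right)^{2} + 3306547} = - \frac{2708330}{4 \cdot 82^{2} + 3306547} = - \frac{2708330}{4 \cdot 6724 + 3306547} = - \frac{2708330}{26896 + 3306547} = - \frac{2708330}{3333443}$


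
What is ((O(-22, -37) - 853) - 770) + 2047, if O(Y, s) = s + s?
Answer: 350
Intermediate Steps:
O(Y, s) = 2*s
((O(-22, -37) - 853) - 770) + 2047 = ((2*(-37) - 853) - 770) + 2047 = ((-74 - 853) - 770) + 2047 = (-927 - 770) + 2047 = -1697 + 2047 = 350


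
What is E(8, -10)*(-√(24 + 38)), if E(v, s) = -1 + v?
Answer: -7*√62 ≈ -55.118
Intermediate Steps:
E(8, -10)*(-√(24 + 38)) = (-1 + 8)*(-√(24 + 38)) = 7*(-√62) = -7*√62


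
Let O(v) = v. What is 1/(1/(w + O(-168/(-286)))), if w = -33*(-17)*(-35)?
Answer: -2807721/143 ≈ -19634.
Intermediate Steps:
w = -19635 (w = 561*(-35) = -19635)
1/(1/(w + O(-168/(-286)))) = 1/(1/(-19635 - 168/(-286))) = 1/(1/(-19635 - 168*(-1/286))) = 1/(1/(-19635 + 84/143)) = 1/(1/(-2807721/143)) = 1/(-143/2807721) = -2807721/143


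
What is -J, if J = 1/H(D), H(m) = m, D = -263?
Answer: 1/263 ≈ 0.0038023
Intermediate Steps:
J = -1/263 (J = 1/(-263) = -1/263 ≈ -0.0038023)
-J = -1*(-1/263) = 1/263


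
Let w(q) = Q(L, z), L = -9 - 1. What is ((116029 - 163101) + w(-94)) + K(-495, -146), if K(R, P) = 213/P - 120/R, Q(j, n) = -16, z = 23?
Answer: -226875845/4818 ≈ -47089.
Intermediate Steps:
L = -10
K(R, P) = -120/R + 213/P
w(q) = -16
((116029 - 163101) + w(-94)) + K(-495, -146) = ((116029 - 163101) - 16) + (-120/(-495) + 213/(-146)) = (-47072 - 16) + (-120*(-1/495) + 213*(-1/146)) = -47088 + (8/33 - 213/146) = -47088 - 5861/4818 = -226875845/4818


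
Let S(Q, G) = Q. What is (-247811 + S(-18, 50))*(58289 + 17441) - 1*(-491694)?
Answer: -18767598476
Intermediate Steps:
(-247811 + S(-18, 50))*(58289 + 17441) - 1*(-491694) = (-247811 - 18)*(58289 + 17441) - 1*(-491694) = -247829*75730 + 491694 = -18768090170 + 491694 = -18767598476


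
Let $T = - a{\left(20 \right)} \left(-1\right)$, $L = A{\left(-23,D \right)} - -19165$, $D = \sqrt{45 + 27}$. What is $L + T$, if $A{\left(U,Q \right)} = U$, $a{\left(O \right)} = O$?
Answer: $19162$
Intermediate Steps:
$D = 6 \sqrt{2}$ ($D = \sqrt{72} = 6 \sqrt{2} \approx 8.4853$)
$L = 19142$ ($L = -23 - -19165 = -23 + 19165 = 19142$)
$T = 20$ ($T = - 20 \left(-1\right) = \left(-1\right) \left(-20\right) = 20$)
$L + T = 19142 + 20 = 19162$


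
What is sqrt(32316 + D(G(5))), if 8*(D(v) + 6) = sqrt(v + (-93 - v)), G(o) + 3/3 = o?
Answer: sqrt(516960 + 2*I*sqrt(93))/4 ≈ 179.75 + 0.0033531*I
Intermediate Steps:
G(o) = -1 + o
D(v) = -6 + I*sqrt(93)/8 (D(v) = -6 + sqrt(v + (-93 - v))/8 = -6 + sqrt(-93)/8 = -6 + (I*sqrt(93))/8 = -6 + I*sqrt(93)/8)
sqrt(32316 + D(G(5))) = sqrt(32316 + (-6 + I*sqrt(93)/8)) = sqrt(32310 + I*sqrt(93)/8)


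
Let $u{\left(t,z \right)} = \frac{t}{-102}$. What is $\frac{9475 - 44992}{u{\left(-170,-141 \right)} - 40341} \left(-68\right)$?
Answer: $- \frac{3622734}{60509} \approx -59.871$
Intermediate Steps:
$u{\left(t,z \right)} = - \frac{t}{102}$ ($u{\left(t,z \right)} = t \left(- \frac{1}{102}\right) = - \frac{t}{102}$)
$\frac{9475 - 44992}{u{\left(-170,-141 \right)} - 40341} \left(-68\right) = \frac{9475 - 44992}{\left(- \frac{1}{102}\right) \left(-170\right) - 40341} \left(-68\right) = - \frac{35517}{\frac{5}{3} - 40341} \left(-68\right) = - \frac{35517}{- \frac{121018}{3}} \left(-68\right) = \left(-35517\right) \left(- \frac{3}{121018}\right) \left(-68\right) = \frac{106551}{121018} \left(-68\right) = - \frac{3622734}{60509}$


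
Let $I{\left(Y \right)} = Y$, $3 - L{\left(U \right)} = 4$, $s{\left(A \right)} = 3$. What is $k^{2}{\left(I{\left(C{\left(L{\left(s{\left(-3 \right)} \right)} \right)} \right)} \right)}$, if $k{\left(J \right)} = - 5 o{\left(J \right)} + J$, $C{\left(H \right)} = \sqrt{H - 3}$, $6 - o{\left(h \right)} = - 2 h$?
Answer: $576 + 1080 i \approx 576.0 + 1080.0 i$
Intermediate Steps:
$o{\left(h \right)} = 6 + 2 h$ ($o{\left(h \right)} = 6 - - 2 h = 6 + 2 h$)
$L{\left(U \right)} = -1$ ($L{\left(U \right)} = 3 - 4 = -1$)
$C{\left(H \right)} = \sqrt{-3 + H}$
$k{\left(J \right)} = -30 - 9 J$ ($k{\left(J \right)} = - 5 \left(6 + 2 J\right) + J = \left(-30 - 10 J\right) + J = -30 - 9 J$)
$k^{2}{\left(I{\left(C{\left(L{\left(s{\left(-3 \right)} \right)} \right)} \right)} \right)} = \left(-30 - 9 \sqrt{-3 - 1}\right)^{2} = \left(-30 - 9 \sqrt{-4}\right)^{2} = \left(-30 - 9 \cdot 2 i\right)^{2} = \left(-30 - 18 i\right)^{2}$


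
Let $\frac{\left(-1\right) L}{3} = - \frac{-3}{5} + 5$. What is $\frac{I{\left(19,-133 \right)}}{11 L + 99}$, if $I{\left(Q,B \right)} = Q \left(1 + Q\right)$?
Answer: $- \frac{1900}{429} \approx -4.4289$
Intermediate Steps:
$L = - \frac{84}{5}$ ($L = - 3 \left(- \frac{-3}{5} + 5\right) = - 3 \left(\left(-1\right) \left(- \frac{3}{5}\right) + 5\right) = - 3 \left(\frac{3}{5} + 5\right) = \left(-3\right) \frac{28}{5} = - \frac{84}{5} \approx -16.8$)
$\frac{I{\left(19,-133 \right)}}{11 L + 99} = \frac{19 \left(1 + 19\right)}{11 \left(- \frac{84}{5}\right) + 99} = \frac{19 \cdot 20}{- \frac{924}{5} + 99} = \frac{380}{- \frac{429}{5}} = 380 \left(- \frac{5}{429}\right) = - \frac{1900}{429}$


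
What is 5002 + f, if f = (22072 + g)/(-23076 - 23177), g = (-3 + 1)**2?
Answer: 231335430/46253 ≈ 5001.5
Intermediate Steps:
g = 4 (g = (-2)**2 = 4)
f = -22076/46253 (f = (22072 + 4)/(-23076 - 23177) = 22076/(-46253) = 22076*(-1/46253) = -22076/46253 ≈ -0.47729)
5002 + f = 5002 - 22076/46253 = 231335430/46253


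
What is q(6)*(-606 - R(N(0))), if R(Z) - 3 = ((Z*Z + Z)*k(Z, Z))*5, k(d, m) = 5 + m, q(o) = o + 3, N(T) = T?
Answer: -5481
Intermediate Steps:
q(o) = 3 + o
R(Z) = 3 + 5*(5 + Z)*(Z + Z²) (R(Z) = 3 + ((Z*Z + Z)*(5 + Z))*5 = 3 + ((Z² + Z)*(5 + Z))*5 = 3 + ((Z + Z²)*(5 + Z))*5 = 3 + ((5 + Z)*(Z + Z²))*5 = 3 + 5*(5 + Z)*(Z + Z²))
q(6)*(-606 - R(N(0))) = (3 + 6)*(-606 - (3 + 5*0³ + 25*0 + 30*0²)) = 9*(-606 - (3 + 5*0 + 0 + 30*0)) = 9*(-606 - (3 + 0 + 0 + 0)) = 9*(-606 - 1*3) = 9*(-606 - 3) = 9*(-609) = -5481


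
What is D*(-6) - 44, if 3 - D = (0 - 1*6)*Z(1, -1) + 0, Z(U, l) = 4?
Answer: -206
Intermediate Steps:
D = 27 (D = 3 - ((0 - 1*6)*4 + 0) = 3 - ((0 - 6)*4 + 0) = 3 - (-6*4 + 0) = 3 - (-24 + 0) = 3 - 1*(-24) = 3 + 24 = 27)
D*(-6) - 44 = 27*(-6) - 44 = -162 - 44 = -206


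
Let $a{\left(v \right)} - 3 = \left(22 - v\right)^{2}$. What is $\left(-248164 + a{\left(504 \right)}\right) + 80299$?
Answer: $64462$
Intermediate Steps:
$a{\left(v \right)} = 3 + \left(22 - v\right)^{2}$
$\left(-248164 + a{\left(504 \right)}\right) + 80299 = \left(-248164 + \left(3 + \left(-22 + 504\right)^{2}\right)\right) + 80299 = \left(-248164 + \left(3 + 482^{2}\right)\right) + 80299 = \left(-248164 + \left(3 + 232324\right)\right) + 80299 = \left(-248164 + 232327\right) + 80299 = -15837 + 80299 = 64462$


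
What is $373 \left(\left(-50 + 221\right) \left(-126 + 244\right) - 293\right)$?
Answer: $7417105$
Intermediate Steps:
$373 \left(\left(-50 + 221\right) \left(-126 + 244\right) - 293\right) = 373 \left(171 \cdot 118 - 293\right) = 373 \left(20178 - 293\right) = 373 \cdot 19885 = 7417105$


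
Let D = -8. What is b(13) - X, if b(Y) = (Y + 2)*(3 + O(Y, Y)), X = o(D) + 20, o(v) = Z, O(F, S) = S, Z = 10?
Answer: 210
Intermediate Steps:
o(v) = 10
X = 30 (X = 10 + 20 = 30)
b(Y) = (2 + Y)*(3 + Y) (b(Y) = (Y + 2)*(3 + Y) = (2 + Y)*(3 + Y))
b(13) - X = (6 + 13² + 5*13) - 1*30 = (6 + 169 + 65) - 30 = 240 - 30 = 210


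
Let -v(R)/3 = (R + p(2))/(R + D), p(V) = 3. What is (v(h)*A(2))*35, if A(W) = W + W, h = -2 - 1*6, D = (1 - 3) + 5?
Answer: -420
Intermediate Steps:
D = 3 (D = -2 + 5 = 3)
h = -8 (h = -2 - 6 = -8)
v(R) = -3 (v(R) = -3*(R + 3)/(R + 3) = -3*(3 + R)/(3 + R) = -3*1 = -3)
A(W) = 2*W
(v(h)*A(2))*35 = -6*2*35 = -3*4*35 = -12*35 = -420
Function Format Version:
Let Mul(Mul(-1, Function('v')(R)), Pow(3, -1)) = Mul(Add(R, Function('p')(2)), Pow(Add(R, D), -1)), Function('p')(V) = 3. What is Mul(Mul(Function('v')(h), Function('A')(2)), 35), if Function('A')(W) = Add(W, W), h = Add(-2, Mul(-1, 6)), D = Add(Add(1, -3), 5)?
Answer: -420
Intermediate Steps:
D = 3 (D = Add(-2, 5) = 3)
h = -8 (h = Add(-2, -6) = -8)
Function('v')(R) = -3 (Function('v')(R) = Mul(-3, Mul(Add(R, 3), Pow(Add(R, 3), -1))) = Mul(-3, Mul(Add(3, R), Pow(Add(3, R), -1))) = Mul(-3, 1) = -3)
Function('A')(W) = Mul(2, W)
Mul(Mul(Function('v')(h), Function('A')(2)), 35) = Mul(Mul(-3, Mul(2, 2)), 35) = Mul(Mul(-3, 4), 35) = Mul(-12, 35) = -420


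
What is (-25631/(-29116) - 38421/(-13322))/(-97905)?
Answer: -730061009/18987859788780 ≈ -3.8449e-5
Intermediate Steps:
(-25631/(-29116) - 38421/(-13322))/(-97905) = (-25631*(-1/29116) - 38421*(-1/13322))*(-1/97905) = (25631/29116 + 38421/13322)*(-1/97905) = (730061009/193941676)*(-1/97905) = -730061009/18987859788780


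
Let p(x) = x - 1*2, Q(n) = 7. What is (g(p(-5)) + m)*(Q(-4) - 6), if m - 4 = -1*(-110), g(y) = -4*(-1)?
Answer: 118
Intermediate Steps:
p(x) = -2 + x (p(x) = x - 2 = -2 + x)
g(y) = 4
m = 114 (m = 4 - 1*(-110) = 4 + 110 = 114)
(g(p(-5)) + m)*(Q(-4) - 6) = (4 + 114)*(7 - 6) = 118*1 = 118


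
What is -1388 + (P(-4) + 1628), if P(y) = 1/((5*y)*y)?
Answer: 19201/80 ≈ 240.01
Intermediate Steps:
P(y) = 1/(5*y²)
-1388 + (P(-4) + 1628) = -1388 + ((⅕)/(-4)² + 1628) = -1388 + ((⅕)*(1/16) + 1628) = -1388 + (1/80 + 1628) = -1388 + 130241/80 = 19201/80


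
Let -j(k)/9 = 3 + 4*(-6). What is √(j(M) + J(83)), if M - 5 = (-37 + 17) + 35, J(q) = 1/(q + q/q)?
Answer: √333417/42 ≈ 13.748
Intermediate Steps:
J(q) = 1/(1 + q) (J(q) = 1/(q + 1) = 1/(1 + q))
M = 20 (M = 5 + ((-37 + 17) + 35) = 5 + (-20 + 35) = 5 + 15 = 20)
j(k) = 189 (j(k) = -9*(3 + 4*(-6)) = -9*(3 - 24) = -9*(-21) = 189)
√(j(M) + J(83)) = √(189 + 1/(1 + 83)) = √(189 + 1/84) = √(15877/84) = √333417/42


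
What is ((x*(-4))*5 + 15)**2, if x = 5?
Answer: 7225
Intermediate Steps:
((x*(-4))*5 + 15)**2 = ((5*(-4))*5 + 15)**2 = (-20*5 + 15)**2 = (-100 + 15)**2 = (-85)**2 = 7225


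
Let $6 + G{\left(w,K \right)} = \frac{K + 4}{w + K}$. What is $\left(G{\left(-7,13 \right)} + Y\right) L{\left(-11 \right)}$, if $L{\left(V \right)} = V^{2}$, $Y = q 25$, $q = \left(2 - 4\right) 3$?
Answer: $- \frac{111199}{6} \approx -18533.0$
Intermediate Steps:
$q = -6$ ($q = \left(-2\right) 3 = -6$)
$Y = -150$ ($Y = \left(-6\right) 25 = -150$)
$G{\left(w,K \right)} = -6 + \frac{4 + K}{K + w}$ ($G{\left(w,K \right)} = -6 + \frac{K + 4}{w + K} = -6 + \frac{4 + K}{K + w}$)
$\left(G{\left(-7,13 \right)} + Y\right) L{\left(-11 \right)} = \left(\frac{4 - -42 - 65}{13 - 7} - 150\right) \left(-11\right)^{2} = \left(\frac{4 + 42 - 65}{6} - 150\right) 121 = \left(\frac{1}{6} \left(-19\right) - 150\right) 121 = \left(- \frac{19}{6} - 150\right) 121 = \left(- \frac{919}{6}\right) 121 = - \frac{111199}{6}$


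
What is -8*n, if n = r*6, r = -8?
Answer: 384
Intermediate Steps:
n = -48 (n = -8*6 = -48)
-8*n = -8*(-48) = 384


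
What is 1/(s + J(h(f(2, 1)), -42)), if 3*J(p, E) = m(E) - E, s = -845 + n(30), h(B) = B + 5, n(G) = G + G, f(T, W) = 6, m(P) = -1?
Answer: -3/2314 ≈ -0.0012965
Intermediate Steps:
n(G) = 2*G
h(B) = 5 + B
s = -785 (s = -845 + 2*30 = -845 + 60 = -785)
J(p, E) = -⅓ - E/3 (J(p, E) = (-1 - E)/3 = -⅓ - E/3)
1/(s + J(h(f(2, 1)), -42)) = 1/(-785 + (-⅓ - ⅓*(-42))) = 1/(-785 + (-⅓ + 14)) = 1/(-785 + 41/3) = 1/(-2314/3) = -3/2314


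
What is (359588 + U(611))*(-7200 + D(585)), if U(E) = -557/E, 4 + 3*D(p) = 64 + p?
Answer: -1534658361335/611 ≈ -2.5117e+9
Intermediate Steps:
D(p) = 20 + p/3 (D(p) = -4/3 + (64 + p)/3 = -4/3 + (64/3 + p/3) = 20 + p/3)
(359588 + U(611))*(-7200 + D(585)) = (359588 - 557/611)*(-7200 + (20 + (⅓)*585)) = (359588 - 557*1/611)*(-7200 + (20 + 195)) = (359588 - 557/611)*(-7200 + 215) = (219707711/611)*(-6985) = -1534658361335/611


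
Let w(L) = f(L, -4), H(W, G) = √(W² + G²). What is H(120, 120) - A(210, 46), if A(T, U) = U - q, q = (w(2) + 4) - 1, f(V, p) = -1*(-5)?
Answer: -38 + 120*√2 ≈ 131.71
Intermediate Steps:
f(V, p) = 5
H(W, G) = √(G² + W²)
w(L) = 5
q = 8 (q = (5 + 4) - 1 = 9 - 1 = 8)
A(T, U) = -8 + U (A(T, U) = U - 1*8 = U - 8 = -8 + U)
H(120, 120) - A(210, 46) = √(120² + 120²) - (-8 + 46) = √(14400 + 14400) - 1*38 = √28800 - 38 = 120*√2 - 38 = -38 + 120*√2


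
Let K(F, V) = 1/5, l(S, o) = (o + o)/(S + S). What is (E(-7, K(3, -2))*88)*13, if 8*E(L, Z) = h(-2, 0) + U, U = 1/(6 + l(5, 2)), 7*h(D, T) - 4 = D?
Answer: 14157/224 ≈ 63.201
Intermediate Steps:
l(S, o) = o/S (l(S, o) = (2*o)/((2*S)) = (2*o)*(1/(2*S)) = o/S)
h(D, T) = 4/7 + D/7
U = 5/32 (U = 1/(6 + 2/5) = 1/(6 + 2*(⅕)) = 1/(6 + ⅖) = 1/(32/5) = 5/32 ≈ 0.15625)
K(F, V) = ⅕
E(L, Z) = 99/1792 (E(L, Z) = ((4/7 + (⅐)*(-2)) + 5/32)/8 = ((4/7 - 2/7) + 5/32)/8 = (2/7 + 5/32)/8 = (⅛)*(99/224) = 99/1792)
(E(-7, K(3, -2))*88)*13 = ((99/1792)*88)*13 = (1089/224)*13 = 14157/224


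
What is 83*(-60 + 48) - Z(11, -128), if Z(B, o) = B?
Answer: -1007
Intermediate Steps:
83*(-60 + 48) - Z(11, -128) = 83*(-60 + 48) - 1*11 = 83*(-12) - 11 = -996 - 11 = -1007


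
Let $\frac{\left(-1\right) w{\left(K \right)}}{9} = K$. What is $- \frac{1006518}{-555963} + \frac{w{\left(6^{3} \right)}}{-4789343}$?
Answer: $\frac{1607213576582}{887565834103} \approx 1.8108$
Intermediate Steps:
$w{\left(K \right)} = - 9 K$
$- \frac{1006518}{-555963} + \frac{w{\left(6^{3} \right)}}{-4789343} = - \frac{1006518}{-555963} + \frac{\left(-9\right) 6^{3}}{-4789343} = \left(-1006518\right) \left(- \frac{1}{555963}\right) + \left(-9\right) 216 \left(- \frac{1}{4789343}\right) = \frac{335506}{185321} - - \frac{1944}{4789343} = \frac{335506}{185321} + \frac{1944}{4789343} = \frac{1607213576582}{887565834103}$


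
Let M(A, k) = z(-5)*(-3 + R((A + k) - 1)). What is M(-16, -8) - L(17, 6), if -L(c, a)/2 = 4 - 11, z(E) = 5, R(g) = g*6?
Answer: -779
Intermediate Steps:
R(g) = 6*g
L(c, a) = 14 (L(c, a) = -2*(4 - 11) = -2*(-7) = 14)
M(A, k) = -45 + 30*A + 30*k (M(A, k) = 5*(-3 + 6*((A + k) - 1)) = 5*(-3 + 6*(-1 + A + k)) = 5*(-3 + (-6 + 6*A + 6*k)) = 5*(-9 + 6*A + 6*k) = -45 + 30*A + 30*k)
M(-16, -8) - L(17, 6) = (-45 + 30*(-16) + 30*(-8)) - 1*14 = (-45 - 480 - 240) - 14 = -765 - 14 = -779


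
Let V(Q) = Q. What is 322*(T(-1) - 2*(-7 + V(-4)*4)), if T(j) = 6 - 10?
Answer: 13524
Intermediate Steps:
T(j) = -4
322*(T(-1) - 2*(-7 + V(-4)*4)) = 322*(-4 - 2*(-7 - 4*4)) = 322*(-4 - 2*(-7 - 16)) = 322*(-4 - 2*(-23)) = 322*(-4 + 46) = 322*42 = 13524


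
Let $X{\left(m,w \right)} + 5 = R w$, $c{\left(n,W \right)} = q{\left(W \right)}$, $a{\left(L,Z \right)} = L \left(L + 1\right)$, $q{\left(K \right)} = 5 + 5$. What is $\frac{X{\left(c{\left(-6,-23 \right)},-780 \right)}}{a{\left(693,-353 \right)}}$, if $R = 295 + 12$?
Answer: $- \frac{239465}{480942} \approx -0.49791$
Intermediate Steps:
$R = 307$
$q{\left(K \right)} = 10$
$a{\left(L,Z \right)} = L \left(1 + L\right)$
$c{\left(n,W \right)} = 10$
$X{\left(m,w \right)} = -5 + 307 w$
$\frac{X{\left(c{\left(-6,-23 \right)},-780 \right)}}{a{\left(693,-353 \right)}} = \frac{-5 + 307 \left(-780\right)}{693 \left(1 + 693\right)} = \frac{-5 - 239460}{693 \cdot 694} = - \frac{239465}{480942}$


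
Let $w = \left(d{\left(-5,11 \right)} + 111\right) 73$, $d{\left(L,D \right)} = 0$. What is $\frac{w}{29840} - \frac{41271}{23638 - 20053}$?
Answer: $- \frac{80165159}{7131760} \approx -11.241$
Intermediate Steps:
$w = 8103$ ($w = \left(0 + 111\right) 73 = 111 \cdot 73 = 8103$)
$\frac{w}{29840} - \frac{41271}{23638 - 20053} = \frac{8103}{29840} - \frac{41271}{23638 - 20053} = 8103 \cdot \frac{1}{29840} - \frac{41271}{3585} = \frac{8103}{29840} - \frac{13757}{1195} = - \frac{80165159}{7131760}$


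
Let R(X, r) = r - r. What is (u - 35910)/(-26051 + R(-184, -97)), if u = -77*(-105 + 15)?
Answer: 28980/26051 ≈ 1.1124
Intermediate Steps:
R(X, r) = 0
u = 6930 (u = -77*(-90) = 6930)
(u - 35910)/(-26051 + R(-184, -97)) = (6930 - 35910)/(-26051 + 0) = -28980/(-26051) = -28980*(-1/26051) = 28980/26051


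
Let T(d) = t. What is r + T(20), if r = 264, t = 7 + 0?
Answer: 271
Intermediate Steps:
t = 7
T(d) = 7
r + T(20) = 264 + 7 = 271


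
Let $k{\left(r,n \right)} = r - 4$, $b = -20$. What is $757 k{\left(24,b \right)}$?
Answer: $15140$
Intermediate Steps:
$k{\left(r,n \right)} = -4 + r$ ($k{\left(r,n \right)} = r - 4 = -4 + r$)
$757 k{\left(24,b \right)} = 757 \left(-4 + 24\right) = 757 \cdot 20 = 15140$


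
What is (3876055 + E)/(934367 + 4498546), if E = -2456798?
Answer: 1419257/5432913 ≈ 0.26123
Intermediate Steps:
(3876055 + E)/(934367 + 4498546) = (3876055 - 2456798)/(934367 + 4498546) = 1419257/5432913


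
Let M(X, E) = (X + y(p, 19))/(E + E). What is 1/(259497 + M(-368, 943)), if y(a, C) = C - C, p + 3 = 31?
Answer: 41/10639369 ≈ 3.8536e-6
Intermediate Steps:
p = 28 (p = -3 + 31 = 28)
y(a, C) = 0
M(X, E) = X/(2*E) (M(X, E) = (X + 0)/(E + E) = X/((2*E)) = X*(1/(2*E)) = X/(2*E))
1/(259497 + M(-368, 943)) = 1/(259497 + (½)*(-368)/943) = 1/(259497 + (½)*(-368)*(1/943)) = 1/(259497 - 8/41) = 1/(10639369/41) = 41/10639369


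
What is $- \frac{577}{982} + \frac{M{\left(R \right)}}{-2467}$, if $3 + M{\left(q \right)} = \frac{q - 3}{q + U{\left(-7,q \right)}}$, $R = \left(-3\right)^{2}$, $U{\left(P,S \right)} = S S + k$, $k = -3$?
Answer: $- \frac{41196841}{70255226} \approx -0.58639$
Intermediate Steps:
$U{\left(P,S \right)} = -3 + S^{2}$ ($U{\left(P,S \right)} = S S - 3 = S^{2} - 3 = -3 + S^{2}$)
$R = 9$
$M{\left(q \right)} = -3 + \frac{-3 + q}{-3 + q + q^{2}}$ ($M{\left(q \right)} = -3 + \frac{q - 3}{q + \left(-3 + q^{2}\right)} = -3 + \frac{-3 + q}{-3 + q + q^{2}}$)
$- \frac{577}{982} + \frac{M{\left(R \right)}}{-2467} = - \frac{577}{982} + \frac{\frac{1}{-3 + 9 + 9^{2}} \left(6 - 3 \cdot 9^{2} - 18\right)}{-2467} = \left(-577\right) \frac{1}{982} + \frac{6 - 243 - 18}{-3 + 9 + 81} \left(- \frac{1}{2467}\right) = - \frac{577}{982} + \frac{6 - 243 - 18}{87} \left(- \frac{1}{2467}\right) = - \frac{577}{982} + \frac{1}{87} \left(-255\right) \left(- \frac{1}{2467}\right) = - \frac{577}{982} - - \frac{85}{71543} = - \frac{577}{982} + \frac{85}{71543} = - \frac{41196841}{70255226}$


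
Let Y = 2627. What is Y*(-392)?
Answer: -1029784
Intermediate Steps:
Y*(-392) = 2627*(-392) = -1029784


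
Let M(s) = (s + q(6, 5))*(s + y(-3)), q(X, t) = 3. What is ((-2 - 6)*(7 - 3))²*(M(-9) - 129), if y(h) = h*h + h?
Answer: -113664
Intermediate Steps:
y(h) = h + h² (y(h) = h² + h = h + h²)
M(s) = (3 + s)*(6 + s) (M(s) = (s + 3)*(s - 3*(1 - 3)) = (3 + s)*(s - 3*(-2)) = (3 + s)*(s + 6) = (3 + s)*(6 + s))
((-2 - 6)*(7 - 3))²*(M(-9) - 129) = ((-2 - 6)*(7 - 3))²*((18 + (-9)² + 9*(-9)) - 129) = (-8*4)²*((18 + 81 - 81) - 129) = (-32)²*(18 - 129) = 1024*(-111) = -113664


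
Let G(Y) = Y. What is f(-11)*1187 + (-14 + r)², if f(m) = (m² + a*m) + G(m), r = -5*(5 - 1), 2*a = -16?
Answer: 236182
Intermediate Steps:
a = -8 (a = (½)*(-16) = -8)
r = -20 (r = -5*4 = -20)
f(m) = m² - 7*m (f(m) = (m² - 8*m) + m = m² - 7*m)
f(-11)*1187 + (-14 + r)² = -11*(-7 - 11)*1187 + (-14 - 20)² = -11*(-18)*1187 + (-34)² = 198*1187 + 1156 = 235026 + 1156 = 236182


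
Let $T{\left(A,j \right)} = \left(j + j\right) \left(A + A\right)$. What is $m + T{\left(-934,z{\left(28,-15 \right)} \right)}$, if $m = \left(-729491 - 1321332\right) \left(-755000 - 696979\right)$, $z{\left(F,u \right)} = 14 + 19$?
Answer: $2977751805429$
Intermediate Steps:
$z{\left(F,u \right)} = 33$
$T{\left(A,j \right)} = 4 A j$ ($T{\left(A,j \right)} = 2 j 2 A = 4 A j$)
$m = 2977751928717$ ($m = \left(-2050823\right) \left(-1451979\right) = 2977751928717$)
$m + T{\left(-934,z{\left(28,-15 \right)} \right)} = 2977751928717 + 4 \left(-934\right) 33 = 2977751928717 - 123288 = 2977751805429$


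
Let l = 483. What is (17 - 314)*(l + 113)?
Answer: -177012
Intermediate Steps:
(17 - 314)*(l + 113) = (17 - 314)*(483 + 113) = -297*596 = -177012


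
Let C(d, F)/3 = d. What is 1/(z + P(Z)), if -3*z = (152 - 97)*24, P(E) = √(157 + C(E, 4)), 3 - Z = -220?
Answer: -220/96387 - √826/192774 ≈ -0.0024316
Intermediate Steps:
Z = 223 (Z = 3 - 1*(-220) = 3 + 220 = 223)
C(d, F) = 3*d
P(E) = √(157 + 3*E)
z = -440 (z = -(152 - 97)*24/3 = -55*24/3 = -⅓*1320 = -440)
1/(z + P(Z)) = 1/(-440 + √(157 + 3*223)) = 1/(-440 + √(157 + 669)) = 1/(-440 + √826)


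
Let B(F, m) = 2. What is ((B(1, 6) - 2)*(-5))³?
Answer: 0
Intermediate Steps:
((B(1, 6) - 2)*(-5))³ = ((2 - 2)*(-5))³ = (0*(-5))³ = 0³ = 0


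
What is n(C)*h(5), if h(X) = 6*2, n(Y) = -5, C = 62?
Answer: -60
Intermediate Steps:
h(X) = 12
n(C)*h(5) = -5*12 = -60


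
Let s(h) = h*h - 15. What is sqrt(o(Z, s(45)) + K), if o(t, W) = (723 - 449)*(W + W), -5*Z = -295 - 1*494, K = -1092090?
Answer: sqrt(9390) ≈ 96.902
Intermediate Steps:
s(h) = -15 + h**2 (s(h) = h**2 - 15 = -15 + h**2)
Z = 789/5 (Z = -(-295 - 1*494)/5 = -(-295 - 494)/5 = -1/5*(-789) = 789/5 ≈ 157.80)
o(t, W) = 548*W (o(t, W) = 274*(2*W) = 548*W)
sqrt(o(Z, s(45)) + K) = sqrt(548*(-15 + 45**2) - 1092090) = sqrt(548*(-15 + 2025) - 1092090) = sqrt(548*2010 - 1092090) = sqrt(1101480 - 1092090) = sqrt(9390)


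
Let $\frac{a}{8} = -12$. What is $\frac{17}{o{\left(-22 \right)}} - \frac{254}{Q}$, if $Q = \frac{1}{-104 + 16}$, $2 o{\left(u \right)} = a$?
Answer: $\frac{1072879}{48} \approx 22352.0$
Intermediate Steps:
$a = -96$ ($a = 8 \left(-12\right) = -96$)
$o{\left(u \right)} = -48$ ($o{\left(u \right)} = \frac{1}{2} \left(-96\right) = -48$)
$Q = - \frac{1}{88}$ ($Q = \frac{1}{-88} = - \frac{1}{88} \approx -0.011364$)
$\frac{17}{o{\left(-22 \right)}} - \frac{254}{Q} = \frac{17}{-48} - \frac{254}{- \frac{1}{88}} = 17 \left(- \frac{1}{48}\right) - -22352 = - \frac{17}{48} + 22352 = \frac{1072879}{48}$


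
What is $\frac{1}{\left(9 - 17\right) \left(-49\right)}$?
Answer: $\frac{1}{392} \approx 0.002551$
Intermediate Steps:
$\frac{1}{\left(9 - 17\right) \left(-49\right)} = \frac{1}{\left(-8\right) \left(-49\right)} = \frac{1}{392}$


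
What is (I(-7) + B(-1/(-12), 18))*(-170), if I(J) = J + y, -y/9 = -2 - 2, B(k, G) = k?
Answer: -29665/6 ≈ -4944.2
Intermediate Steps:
y = 36 (y = -9*(-2 - 2) = -9*(-4) = 36)
I(J) = 36 + J (I(J) = J + 36 = 36 + J)
(I(-7) + B(-1/(-12), 18))*(-170) = ((36 - 7) - 1/(-12))*(-170) = (29 - 1*(-1/12))*(-170) = (29 + 1/12)*(-170) = (349/12)*(-170) = -29665/6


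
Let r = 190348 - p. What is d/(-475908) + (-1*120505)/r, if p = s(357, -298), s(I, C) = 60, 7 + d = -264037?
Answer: -253746031/3234270768 ≈ -0.078455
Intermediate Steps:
d = -264044 (d = -7 - 264037 = -264044)
p = 60
r = 190288 (r = 190348 - 1*60 = 190348 - 60 = 190288)
d/(-475908) + (-1*120505)/r = -264044/(-475908) - 1*120505/190288 = -264044*(-1/475908) - 120505*1/190288 = 66011/118977 - 17215/27184 = -253746031/3234270768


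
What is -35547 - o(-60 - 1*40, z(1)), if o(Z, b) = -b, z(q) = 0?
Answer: -35547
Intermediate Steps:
-35547 - o(-60 - 1*40, z(1)) = -35547 - (-1)*0 = -35547 - 1*0 = -35547 + 0 = -35547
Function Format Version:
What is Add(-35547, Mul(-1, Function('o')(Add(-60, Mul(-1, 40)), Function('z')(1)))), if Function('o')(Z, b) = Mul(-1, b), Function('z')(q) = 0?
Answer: -35547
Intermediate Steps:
Add(-35547, Mul(-1, Function('o')(Add(-60, Mul(-1, 40)), Function('z')(1)))) = Add(-35547, Mul(-1, Mul(-1, 0))) = Add(-35547, Mul(-1, 0)) = Add(-35547, 0) = -35547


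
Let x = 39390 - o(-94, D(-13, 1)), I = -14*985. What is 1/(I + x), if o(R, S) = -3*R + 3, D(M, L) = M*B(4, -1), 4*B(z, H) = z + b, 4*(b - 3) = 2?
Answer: 1/25315 ≈ 3.9502e-5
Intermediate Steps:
b = 7/2 (b = 3 + (¼)*2 = 3 + ½ = 7/2 ≈ 3.5000)
B(z, H) = 7/8 + z/4 (B(z, H) = (z + 7/2)/4 = (7/2 + z)/4 = 7/8 + z/4)
D(M, L) = 15*M/8 (D(M, L) = M*(7/8 + (¼)*4) = M*(7/8 + 1) = M*(15/8) = 15*M/8)
I = -13790
o(R, S) = 3 - 3*R
x = 39105 (x = 39390 - (3 - 3*(-94)) = 39390 - (3 + 282) = 39390 - 1*285 = 39390 - 285 = 39105)
1/(I + x) = 1/(-13790 + 39105) = 1/25315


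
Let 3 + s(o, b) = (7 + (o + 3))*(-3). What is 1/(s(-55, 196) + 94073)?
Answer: 1/94205 ≈ 1.0615e-5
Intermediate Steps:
s(o, b) = -33 - 3*o (s(o, b) = -3 + (7 + (o + 3))*(-3) = -3 + (7 + (3 + o))*(-3) = -3 + (10 + o)*(-3) = -3 + (-30 - 3*o) = -33 - 3*o)
1/(s(-55, 196) + 94073) = 1/((-33 - 3*(-55)) + 94073) = 1/((-33 + 165) + 94073) = 1/(132 + 94073) = 1/94205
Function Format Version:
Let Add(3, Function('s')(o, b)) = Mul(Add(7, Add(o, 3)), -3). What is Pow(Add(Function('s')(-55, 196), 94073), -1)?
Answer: Rational(1, 94205) ≈ 1.0615e-5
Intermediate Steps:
Function('s')(o, b) = Add(-33, Mul(-3, o)) (Function('s')(o, b) = Add(-3, Mul(Add(7, Add(o, 3)), -3)) = Add(-3, Mul(Add(7, Add(3, o)), -3)) = Add(-3, Mul(Add(10, o), -3)) = Add(-3, Add(-30, Mul(-3, o))) = Add(-33, Mul(-3, o)))
Pow(Add(Function('s')(-55, 196), 94073), -1) = Pow(Add(Add(-33, Mul(-3, -55)), 94073), -1) = Pow(Add(Add(-33, 165), 94073), -1) = Pow(Add(132, 94073), -1) = Pow(94205, -1) = Rational(1, 94205)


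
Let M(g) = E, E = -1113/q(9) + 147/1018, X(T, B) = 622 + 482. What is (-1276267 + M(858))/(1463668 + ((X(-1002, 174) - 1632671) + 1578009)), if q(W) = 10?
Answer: -1624191203/1794364975 ≈ -0.90516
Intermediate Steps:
X(T, B) = 1104
E = -282891/2545 (E = -1113/10 + 147/1018 = -282891/2545 ≈ -111.16)
M(g) = -282891/2545
(-1276267 + M(858))/(1463668 + ((X(-1002, 174) - 1632671) + 1578009)) = (-1276267 - 282891/2545)/(1463668 + ((1104 - 1632671) + 1578009)) = -3248382406/(2545*(1463668 + (-1631567 + 1578009))) = -3248382406/(2545*(1463668 - 53558)) = -3248382406/2545/1410110 = -3248382406/2545*1/1410110 = -1624191203/1794364975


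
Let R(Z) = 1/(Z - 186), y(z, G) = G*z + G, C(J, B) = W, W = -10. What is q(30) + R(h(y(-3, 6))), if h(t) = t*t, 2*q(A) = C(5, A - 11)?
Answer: -211/42 ≈ -5.0238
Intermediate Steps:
C(J, B) = -10
y(z, G) = G + G*z
q(A) = -5 (q(A) = (½)*(-10) = -5)
h(t) = t²
R(Z) = 1/(-186 + Z)
q(30) + R(h(y(-3, 6))) = -5 + 1/(-186 + (6*(1 - 3))²) = -5 + 1/(-186 + (6*(-2))²) = -5 + 1/(-186 + (-12)²) = -5 + 1/(-186 + 144) = -5 + 1/(-42) = -5 - 1/42 = -211/42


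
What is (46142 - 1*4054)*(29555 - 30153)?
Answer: -25168624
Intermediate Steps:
(46142 - 1*4054)*(29555 - 30153) = (46142 - 4054)*(-598) = 42088*(-598) = -25168624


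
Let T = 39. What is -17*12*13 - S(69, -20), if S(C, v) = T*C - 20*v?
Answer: -5743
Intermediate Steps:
S(C, v) = -20*v + 39*C (S(C, v) = 39*C - 20*v = -20*v + 39*C)
-17*12*13 - S(69, -20) = -17*12*13 - (-20*(-20) + 39*69) = -204*13 - (400 + 2691) = -2652 - 1*3091 = -2652 - 3091 = -5743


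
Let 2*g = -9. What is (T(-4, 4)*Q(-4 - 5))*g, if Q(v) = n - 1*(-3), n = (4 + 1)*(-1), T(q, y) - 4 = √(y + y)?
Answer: 36 + 18*√2 ≈ 61.456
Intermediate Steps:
T(q, y) = 4 + √2*√y (T(q, y) = 4 + √(y + y) = 4 + √(2*y) = 4 + √2*√y)
n = -5 (n = 5*(-1) = -5)
g = -9/2 (g = (½)*(-9) = -9/2 ≈ -4.5000)
Q(v) = -2 (Q(v) = -5 - 1*(-3) = -5 + 3 = -2)
(T(-4, 4)*Q(-4 - 5))*g = ((4 + √2*√4)*(-2))*(-9/2) = ((4 + √2*2)*(-2))*(-9/2) = ((4 + 2*√2)*(-2))*(-9/2) = (-8 - 4*√2)*(-9/2) = 36 + 18*√2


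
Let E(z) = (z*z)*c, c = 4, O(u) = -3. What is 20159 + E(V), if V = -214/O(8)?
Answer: 364615/9 ≈ 40513.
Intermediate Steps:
V = 214/3 (V = -214/(-3) = -214*(-1/3) = 214/3 ≈ 71.333)
E(z) = 4*z**2 (E(z) = (z*z)*4 = z**2*4 = 4*z**2)
20159 + E(V) = 20159 + 4*(214/3)**2 = 20159 + 4*(45796/9) = 20159 + 183184/9 = 364615/9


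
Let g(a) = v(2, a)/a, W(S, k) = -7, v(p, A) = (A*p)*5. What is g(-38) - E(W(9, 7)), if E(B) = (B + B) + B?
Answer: 31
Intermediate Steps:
v(p, A) = 5*A*p
E(B) = 3*B (E(B) = 2*B + B = 3*B)
g(a) = 10 (g(a) = (5*a*2)/a = (10*a)/a = 10)
g(-38) - E(W(9, 7)) = 10 - 3*(-7) = 10 - 1*(-21) = 10 + 21 = 31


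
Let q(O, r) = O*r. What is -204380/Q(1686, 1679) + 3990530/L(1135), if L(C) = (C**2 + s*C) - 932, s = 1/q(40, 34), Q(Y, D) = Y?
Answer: -11622064974830/98390442363 ≈ -118.12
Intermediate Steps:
s = 1/1360 (s = 1/(40*34) = 1/1360 ≈ 0.00073529)
L(C) = -932 + C**2 + C/1360 (L(C) = (C**2 + C/1360) - 932 = -932 + C**2 + C/1360)
-204380/Q(1686, 1679) + 3990530/L(1135) = -204380/1686 + 3990530/(-932 + 1135**2 + (1/1360)*1135) = -204380*1/1686 + 3990530/(-932 + 1288225 + 227/272) = -102190/843 + 3990530/(350143923/272) = -102190/843 + 3990530*(272/350143923) = -102190/843 + 1085424160/350143923 = -11622064974830/98390442363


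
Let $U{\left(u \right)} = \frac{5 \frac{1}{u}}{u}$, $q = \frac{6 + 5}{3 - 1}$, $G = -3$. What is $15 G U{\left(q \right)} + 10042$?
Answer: $\frac{1214182}{121} \approx 10035.0$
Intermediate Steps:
$q = \frac{11}{2} \approx 5.5$
$U{\left(u \right)} = \frac{5}{u^{2}}$
$15 G U{\left(q \right)} + 10042 = 15 \left(-3\right) \frac{5}{\frac{121}{4}} + 10042 = - 45 \cdot 5 \cdot \frac{4}{121} + 10042 = \left(-45\right) \frac{20}{121} + 10042 = - \frac{900}{121} + 10042 = \frac{1214182}{121}$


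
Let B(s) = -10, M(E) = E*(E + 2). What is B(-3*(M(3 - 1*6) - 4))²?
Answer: 100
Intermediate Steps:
M(E) = E*(2 + E)
B(-3*(M(3 - 1*6) - 4))² = (-10)² = 100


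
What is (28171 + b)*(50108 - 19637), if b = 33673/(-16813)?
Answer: 14431228619850/16813 ≈ 8.5834e+8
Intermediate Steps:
b = -33673/16813 (b = 33673*(-1/16813) = -33673/16813 ≈ -2.0028)
(28171 + b)*(50108 - 19637) = (28171 - 33673/16813)*(50108 - 19637) = (473605350/16813)*30471 = 14431228619850/16813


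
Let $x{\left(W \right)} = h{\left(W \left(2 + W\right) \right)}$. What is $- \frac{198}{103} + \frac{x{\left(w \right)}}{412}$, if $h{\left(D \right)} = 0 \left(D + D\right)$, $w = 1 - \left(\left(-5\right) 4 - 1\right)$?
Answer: $- \frac{198}{103} \approx -1.9223$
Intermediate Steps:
$w = 22$ ($w = 1 - \left(-20 - 1\right) = 1 - -21 = 1 + 21 = 22$)
$h{\left(D \right)} = 0$ ($h{\left(D \right)} = 0 \cdot 2 D = 0$)
$x{\left(W \right)} = 0$
$- \frac{198}{103} + \frac{x{\left(w \right)}}{412} = - \frac{198}{103} + \frac{0}{412} = \left(-198\right) \frac{1}{103} + 0 \cdot \frac{1}{412} = - \frac{198}{103} + 0 = - \frac{198}{103}$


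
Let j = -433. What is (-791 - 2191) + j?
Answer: -3415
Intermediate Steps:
(-791 - 2191) + j = (-791 - 2191) - 433 = -2982 - 433 = -3415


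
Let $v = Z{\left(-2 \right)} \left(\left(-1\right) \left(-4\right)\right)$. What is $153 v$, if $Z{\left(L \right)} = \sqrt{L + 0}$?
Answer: $612 i \sqrt{2} \approx 865.5 i$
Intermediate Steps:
$Z{\left(L \right)} = \sqrt{L}$
$v = 4 i \sqrt{2}$ ($v = \sqrt{-2} \left(\left(-1\right) \left(-4\right)\right) = i \sqrt{2} \cdot 4 = 4 i \sqrt{2} \approx 5.6569 i$)
$153 v = 153 \cdot 4 i \sqrt{2} = 612 i \sqrt{2}$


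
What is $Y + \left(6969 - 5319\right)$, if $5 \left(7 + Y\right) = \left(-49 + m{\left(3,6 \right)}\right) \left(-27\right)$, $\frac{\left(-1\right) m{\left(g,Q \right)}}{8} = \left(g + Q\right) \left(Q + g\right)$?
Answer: $\frac{27034}{5} \approx 5406.8$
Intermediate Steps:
$m{\left(g,Q \right)} = - 8 \left(Q + g\right)^{2}$ ($m{\left(g,Q \right)} = - 8 \left(g + Q\right) \left(Q + g\right) = - 8 \left(Q + g\right) \left(Q + g\right) = - 8 \left(Q + g\right)^{2}$)
$Y = \frac{18784}{5}$ ($Y = -7 + \frac{\left(-49 - 8 \left(6 + 3\right)^{2}\right) \left(-27\right)}{5} = -7 + \frac{\left(-49 - 8 \cdot 9^{2}\right) \left(-27\right)}{5} = -7 + \frac{\left(-49 - 648\right) \left(-27\right)}{5} = -7 + \frac{\left(-697\right) \left(-27\right)}{5} = -7 + \frac{1}{5} \cdot 18819 = -7 + \frac{18819}{5} = \frac{18784}{5} \approx 3756.8$)
$Y + \left(6969 - 5319\right) = \frac{18784}{5} + \left(6969 - 5319\right) = \frac{18784}{5} + 1650 = \frac{27034}{5}$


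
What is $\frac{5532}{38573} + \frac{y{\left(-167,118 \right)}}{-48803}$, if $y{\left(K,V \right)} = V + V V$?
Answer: $- \frac{271663870}{1882478119} \approx -0.14431$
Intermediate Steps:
$y{\left(K,V \right)} = V + V^{2}$
$\frac{5532}{38573} + \frac{y{\left(-167,118 \right)}}{-48803} = \frac{5532}{38573} + \frac{118 \left(1 + 118\right)}{-48803} = 5532 \cdot \frac{1}{38573} + 118 \cdot 119 \left(- \frac{1}{48803}\right) = \frac{5532}{38573} + 14042 \left(- \frac{1}{48803}\right) = \frac{5532}{38573} - \frac{14042}{48803} = - \frac{271663870}{1882478119}$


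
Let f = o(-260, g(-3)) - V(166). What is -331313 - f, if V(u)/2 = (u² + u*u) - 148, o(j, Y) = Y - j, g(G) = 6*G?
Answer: -221627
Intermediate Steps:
V(u) = -296 + 4*u² (V(u) = 2*((u² + u*u) - 148) = 2*((u² + u²) - 148) = 2*(2*u² - 148) = 2*(-148 + 2*u²) = -296 + 4*u²)
f = -109686 (f = (6*(-3) - 1*(-260)) - (-296 + 4*166²) = (-18 + 260) - (-296 + 4*27556) = 242 - (-296 + 110224) = 242 - 1*109928 = 242 - 109928 = -109686)
-331313 - f = -331313 - 1*(-109686) = -331313 + 109686 = -221627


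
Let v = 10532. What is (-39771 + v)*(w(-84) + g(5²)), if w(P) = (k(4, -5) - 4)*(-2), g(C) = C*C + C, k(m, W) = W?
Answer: -19531652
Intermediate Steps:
g(C) = C + C² (g(C) = C² + C = C + C²)
w(P) = 18 (w(P) = (-5 - 4)*(-2) = -9*(-2) = 18)
(-39771 + v)*(w(-84) + g(5²)) = (-39771 + 10532)*(18 + 5²*(1 + 5²)) = -29239*(18 + 25*(1 + 25)) = -29239*(18 + 25*26) = -29239*(18 + 650) = -29239*668 = -19531652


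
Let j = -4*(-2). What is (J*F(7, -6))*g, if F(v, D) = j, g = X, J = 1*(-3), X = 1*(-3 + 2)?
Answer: 24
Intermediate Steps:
X = -1 (X = 1*(-1) = -1)
J = -3
g = -1
j = 8
F(v, D) = 8
(J*F(7, -6))*g = -3*8*(-1) = -24*(-1) = 24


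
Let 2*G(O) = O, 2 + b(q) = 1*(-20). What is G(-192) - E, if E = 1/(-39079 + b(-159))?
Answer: -3753695/39101 ≈ -96.000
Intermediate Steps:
b(q) = -22 (b(q) = -2 + 1*(-20) = -2 - 20 = -22)
G(O) = O/2
E = -1/39101 (E = 1/(-39079 - 22) = 1/(-39101) = -1/39101 ≈ -2.5575e-5)
G(-192) - E = (1/2)*(-192) - 1*(-1/39101) = -96 + 1/39101 = -3753695/39101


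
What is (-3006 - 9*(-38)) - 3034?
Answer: -5698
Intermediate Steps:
(-3006 - 9*(-38)) - 3034 = (-3006 + 342) - 3034 = -2664 - 3034 = -5698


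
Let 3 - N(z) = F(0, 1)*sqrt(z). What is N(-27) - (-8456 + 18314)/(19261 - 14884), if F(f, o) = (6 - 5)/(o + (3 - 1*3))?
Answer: 1091/1459 - 3*I*sqrt(3) ≈ 0.74777 - 5.1962*I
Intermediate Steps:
F(f, o) = 1/o (F(f, o) = 1/(o + (3 - 3)) = 1/(o + 0) = 1/o)
N(z) = 3 - sqrt(z) (N(z) = 3 - sqrt(z)/1 = 3 - sqrt(z))
N(-27) - (-8456 + 18314)/(19261 - 14884) = (3 - sqrt(-27)) - (-8456 + 18314)/(19261 - 14884) = (3 - 3*I*sqrt(3)) - 9858/4377 = (3 - 3*I*sqrt(3)) - 1*3286/1459 = (3 - 3*I*sqrt(3)) - 3286/1459 = 1091/1459 - 3*I*sqrt(3)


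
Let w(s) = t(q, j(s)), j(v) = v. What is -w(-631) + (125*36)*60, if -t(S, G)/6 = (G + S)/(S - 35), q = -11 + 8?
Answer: 5131902/19 ≈ 2.7010e+5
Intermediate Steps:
q = -3
t(S, G) = -6*(G + S)/(-35 + S) (t(S, G) = -6*(G + S)/(S - 35) = -6*(G + S)/(-35 + S))
w(s) = -9/19 + 3*s/19 (w(s) = 6*(-s - 1*(-3))/(-35 - 3) = 6*(-s + 3)/(-38) = 6*(-1/38)*(3 - s) = -9/19 + 3*s/19)
-w(-631) + (125*36)*60 = -(-9/19 + (3/19)*(-631)) + (125*36)*60 = -(-9/19 - 1893/19) + 4500*60 = -1*(-1902/19) + 270000 = 1902/19 + 270000 = 5131902/19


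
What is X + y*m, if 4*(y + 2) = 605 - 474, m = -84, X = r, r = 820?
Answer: -1763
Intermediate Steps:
X = 820
y = 123/4 (y = -2 + (605 - 474)/4 = -2 + (¼)*131 = -2 + 131/4 = 123/4 ≈ 30.750)
X + y*m = 820 + (123/4)*(-84) = 820 - 2583 = -1763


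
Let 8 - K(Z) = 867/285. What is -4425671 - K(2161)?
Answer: -420439216/95 ≈ -4.4257e+6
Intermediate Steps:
K(Z) = 471/95 (K(Z) = 8 - 867/285 = 8 - 1*289/95 = 8 - 289/95 = 471/95)
-4425671 - K(2161) = -4425671 - 1*471/95 = -4425671 - 471/95 = -420439216/95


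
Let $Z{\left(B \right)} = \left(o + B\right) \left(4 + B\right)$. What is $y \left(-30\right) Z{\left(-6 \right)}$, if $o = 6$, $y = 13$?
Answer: $0$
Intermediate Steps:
$Z{\left(B \right)} = \left(4 + B\right) \left(6 + B\right)$ ($Z{\left(B \right)} = \left(6 + B\right) \left(4 + B\right) = \left(4 + B\right) \left(6 + B\right)$)
$y \left(-30\right) Z{\left(-6 \right)} = 13 \left(-30\right) \left(24 + \left(-6\right)^{2} + 10 \left(-6\right)\right) = - 390 \left(24 + 36 - 60\right) = \left(-390\right) 0 = 0$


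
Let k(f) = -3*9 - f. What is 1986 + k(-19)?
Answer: 1978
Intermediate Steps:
k(f) = -27 - f
1986 + k(-19) = 1986 + (-27 - 1*(-19)) = 1986 + (-27 + 19) = 1986 - 8 = 1978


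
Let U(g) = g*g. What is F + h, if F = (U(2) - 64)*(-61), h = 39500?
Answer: 43160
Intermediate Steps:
U(g) = g²
F = 3660 (F = (2² - 64)*(-61) = (4 - 64)*(-61) = -60*(-61) = 3660)
F + h = 3660 + 39500 = 43160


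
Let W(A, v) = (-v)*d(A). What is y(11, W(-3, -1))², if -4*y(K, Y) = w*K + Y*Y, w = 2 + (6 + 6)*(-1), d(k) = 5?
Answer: 7225/16 ≈ 451.56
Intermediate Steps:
w = -10 (w = 2 + 12*(-1) = 2 - 12 = -10)
W(A, v) = -5*v (W(A, v) = -v*5 = -5*v)
y(K, Y) = -Y²/4 + 5*K/2 (y(K, Y) = -(-10*K + Y*Y)/4 = -(-10*K + Y²)/4 = -(Y² - 10*K)/4 = -Y²/4 + 5*K/2)
y(11, W(-3, -1))² = (-(-5*(-1))²/4 + (5/2)*11)² = (-¼*5² + 55/2)² = (-¼*25 + 55/2)² = (-25/4 + 55/2)² = (85/4)² = 7225/16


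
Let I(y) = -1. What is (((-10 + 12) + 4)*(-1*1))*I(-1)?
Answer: 6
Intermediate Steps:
(((-10 + 12) + 4)*(-1*1))*I(-1) = (((-10 + 12) + 4)*(-1*1))*(-1) = ((2 + 4)*(-1))*(-1) = (6*(-1))*(-1) = -6*(-1) = 6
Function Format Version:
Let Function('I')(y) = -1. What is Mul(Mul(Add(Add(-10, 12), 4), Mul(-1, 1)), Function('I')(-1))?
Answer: 6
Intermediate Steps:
Mul(Mul(Add(Add(-10, 12), 4), Mul(-1, 1)), Function('I')(-1)) = Mul(Mul(Add(Add(-10, 12), 4), Mul(-1, 1)), -1) = Mul(Mul(Add(2, 4), -1), -1) = Mul(Mul(6, -1), -1) = Mul(-6, -1) = 6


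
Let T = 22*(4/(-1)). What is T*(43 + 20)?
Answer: -5544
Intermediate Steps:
T = -88 (T = 22*(4*(-1)) = 22*(-4) = -88)
T*(43 + 20) = -88*(43 + 20) = -88*63 = -5544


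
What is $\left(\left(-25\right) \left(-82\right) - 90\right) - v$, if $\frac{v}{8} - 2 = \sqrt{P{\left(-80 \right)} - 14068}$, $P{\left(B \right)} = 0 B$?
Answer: $1944 - 16 i \sqrt{3517} \approx 1944.0 - 948.87 i$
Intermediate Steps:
$P{\left(B \right)} = 0$
$v = 16 + 16 i \sqrt{3517}$ ($v = 16 + 8 \sqrt{0 - 14068} = 16 + 8 \sqrt{-14068} = 16 + 8 \cdot 2 i \sqrt{3517} = 16 + 16 i \sqrt{3517} \approx 16.0 + 948.87 i$)
$\left(\left(-25\right) \left(-82\right) - 90\right) - v = \left(\left(-25\right) \left(-82\right) - 90\right) - \left(16 + 16 i \sqrt{3517}\right) = \left(2050 - 90\right) - \left(16 + 16 i \sqrt{3517}\right) = 1960 - \left(16 + 16 i \sqrt{3517}\right) = 1944 - 16 i \sqrt{3517}$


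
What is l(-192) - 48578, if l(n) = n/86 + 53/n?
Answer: -401080679/8256 ≈ -48581.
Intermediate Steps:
l(n) = 53/n + n/86 (l(n) = n*(1/86) + 53/n = n/86 + 53/n = 53/n + n/86)
l(-192) - 48578 = (53/(-192) + (1/86)*(-192)) - 48578 = (53*(-1/192) - 96/43) - 48578 = (-53/192 - 96/43) - 48578 = -20711/8256 - 48578 = -401080679/8256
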